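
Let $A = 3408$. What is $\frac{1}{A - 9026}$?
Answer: $- \frac{1}{5618} \approx -0.000178$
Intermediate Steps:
$\frac{1}{A - 9026} = \frac{1}{3408 - 9026} = \frac{1}{-5618} = - \frac{1}{5618}$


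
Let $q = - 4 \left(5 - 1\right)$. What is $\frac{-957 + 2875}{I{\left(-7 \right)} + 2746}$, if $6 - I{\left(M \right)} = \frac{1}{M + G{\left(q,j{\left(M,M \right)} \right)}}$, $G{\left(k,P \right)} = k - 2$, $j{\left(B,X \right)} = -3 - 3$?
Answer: $\frac{47950}{68801} \approx 0.69694$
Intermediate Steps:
$j{\left(B,X \right)} = -6$
$q = -16$ ($q = \left(-4\right) 4 = -16$)
$G{\left(k,P \right)} = -2 + k$
$I{\left(M \right)} = 6 - \frac{1}{-18 + M}$ ($I{\left(M \right)} = 6 - \frac{1}{M - 18} = 6 - \frac{1}{-18 + M}$)
$\frac{-957 + 2875}{I{\left(-7 \right)} + 2746} = \frac{-957 + 2875}{\frac{-109 + 6 \left(-7\right)}{-18 - 7} + 2746} = \frac{1918}{\frac{-109 - 42}{-25} + 2746} = \frac{1918}{\left(- \frac{1}{25}\right) \left(-151\right) + 2746} = \frac{1918}{\frac{151}{25} + 2746} = \frac{1918}{\frac{68801}{25}} = 1918 \cdot \frac{25}{68801} = \frac{47950}{68801}$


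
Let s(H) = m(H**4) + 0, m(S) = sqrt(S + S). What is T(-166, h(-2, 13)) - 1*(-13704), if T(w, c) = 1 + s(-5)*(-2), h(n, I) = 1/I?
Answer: 13705 - 50*sqrt(2) ≈ 13634.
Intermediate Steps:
m(S) = sqrt(2)*sqrt(S) (m(S) = sqrt(2*S) = sqrt(2)*sqrt(S))
s(H) = sqrt(2)*sqrt(H**4) (s(H) = sqrt(2)*sqrt(H**4) + 0 = sqrt(2)*sqrt(H**4))
T(w, c) = 1 - 50*sqrt(2) (T(w, c) = 1 + (sqrt(2)*sqrt((-5)**4))*(-2) = 1 + (sqrt(2)*sqrt(625))*(-2) = 1 + (sqrt(2)*25)*(-2) = 1 + (25*sqrt(2))*(-2) = 1 - 50*sqrt(2))
T(-166, h(-2, 13)) - 1*(-13704) = (1 - 50*sqrt(2)) - 1*(-13704) = (1 - 50*sqrt(2)) + 13704 = 13705 - 50*sqrt(2)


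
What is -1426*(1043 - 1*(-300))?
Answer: -1915118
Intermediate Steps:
-1426*(1043 - 1*(-300)) = -1426*(1043 + 300) = -1426*1343 = -1915118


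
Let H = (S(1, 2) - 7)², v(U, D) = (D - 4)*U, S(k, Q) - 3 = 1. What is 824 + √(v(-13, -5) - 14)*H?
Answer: 824 + 9*√103 ≈ 915.34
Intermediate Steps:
S(k, Q) = 4 (S(k, Q) = 3 + 1 = 4)
v(U, D) = U*(-4 + D) (v(U, D) = (-4 + D)*U = U*(-4 + D))
H = 9 (H = (4 - 7)² = (-3)² = 9)
824 + √(v(-13, -5) - 14)*H = 824 + √(-13*(-4 - 5) - 14)*9 = 824 + √(-13*(-9) - 14)*9 = 824 + √(117 - 14)*9 = 824 + √103*9 = 824 + 9*√103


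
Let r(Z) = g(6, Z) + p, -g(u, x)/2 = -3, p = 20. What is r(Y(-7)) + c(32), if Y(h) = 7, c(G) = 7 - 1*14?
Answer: 19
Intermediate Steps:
c(G) = -7 (c(G) = 7 - 14 = -7)
g(u, x) = 6 (g(u, x) = -2*(-3) = 6)
r(Z) = 26 (r(Z) = 6 + 20 = 26)
r(Y(-7)) + c(32) = 26 - 7 = 19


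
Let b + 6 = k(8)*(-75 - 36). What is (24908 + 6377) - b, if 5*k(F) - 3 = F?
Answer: 157676/5 ≈ 31535.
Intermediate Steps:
k(F) = ⅗ + F/5
b = -1251/5 (b = -6 + (⅗ + (⅕)*8)*(-75 - 36) = -6 + (⅗ + 8/5)*(-111) = -6 + (11/5)*(-111) = -6 - 1221/5 = -1251/5 ≈ -250.20)
(24908 + 6377) - b = (24908 + 6377) - 1*(-1251/5) = 31285 + 1251/5 = 157676/5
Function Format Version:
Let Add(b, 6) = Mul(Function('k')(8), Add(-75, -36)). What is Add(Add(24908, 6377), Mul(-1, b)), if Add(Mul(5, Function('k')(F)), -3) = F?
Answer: Rational(157676, 5) ≈ 31535.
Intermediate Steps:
Function('k')(F) = Add(Rational(3, 5), Mul(Rational(1, 5), F))
b = Rational(-1251, 5) (b = Add(-6, Mul(Add(Rational(3, 5), Mul(Rational(1, 5), 8)), Add(-75, -36))) = Add(-6, Mul(Add(Rational(3, 5), Rational(8, 5)), -111)) = Add(-6, Mul(Rational(11, 5), -111)) = Add(-6, Rational(-1221, 5)) = Rational(-1251, 5) ≈ -250.20)
Add(Add(24908, 6377), Mul(-1, b)) = Add(Add(24908, 6377), Mul(-1, Rational(-1251, 5))) = Add(31285, Rational(1251, 5)) = Rational(157676, 5)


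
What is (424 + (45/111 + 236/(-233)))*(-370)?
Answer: -36500670/233 ≈ -1.5666e+5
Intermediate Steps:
(424 + (45/111 + 236/(-233)))*(-370) = (424 + (45*(1/111) + 236*(-1/233)))*(-370) = (424 + (15/37 - 236/233))*(-370) = (424 - 5237/8621)*(-370) = (3650067/8621)*(-370) = -36500670/233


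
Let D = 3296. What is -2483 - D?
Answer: -5779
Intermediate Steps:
-2483 - D = -2483 - 1*3296 = -2483 - 3296 = -5779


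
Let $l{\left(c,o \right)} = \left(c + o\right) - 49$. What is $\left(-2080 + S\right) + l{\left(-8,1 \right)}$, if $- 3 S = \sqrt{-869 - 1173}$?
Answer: $-2136 - \frac{i \sqrt{2042}}{3} \approx -2136.0 - 15.063 i$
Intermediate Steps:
$S = - \frac{i \sqrt{2042}}{3}$ ($S = - \frac{\sqrt{-869 - 1173}}{3} = - \frac{\sqrt{-2042}}{3} = - \frac{i \sqrt{2042}}{3} \approx - 15.063 i$)
$l{\left(c,o \right)} = -49 + c + o$
$\left(-2080 + S\right) + l{\left(-8,1 \right)} = \left(-2080 - \frac{i \sqrt{2042}}{3}\right) - 56 = -2136 - \frac{i \sqrt{2042}}{3}$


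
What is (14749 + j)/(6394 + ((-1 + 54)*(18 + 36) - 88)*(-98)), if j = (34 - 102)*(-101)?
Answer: -21617/265458 ≈ -0.081433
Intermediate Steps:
j = 6868 (j = -68*(-101) = 6868)
(14749 + j)/(6394 + ((-1 + 54)*(18 + 36) - 88)*(-98)) = (14749 + 6868)/(6394 + ((-1 + 54)*(18 + 36) - 88)*(-98)) = 21617/(6394 + (53*54 - 88)*(-98)) = 21617/(6394 + (2862 - 88)*(-98)) = 21617/(6394 + 2774*(-98)) = 21617/(6394 - 271852) = 21617/(-265458) = 21617*(-1/265458) = -21617/265458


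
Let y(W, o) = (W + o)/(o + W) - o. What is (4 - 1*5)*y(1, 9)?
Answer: 8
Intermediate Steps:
y(W, o) = 1 - o (y(W, o) = (W + o)/(W + o) - o = 1 - o)
(4 - 1*5)*y(1, 9) = (4 - 1*5)*(1 - 1*9) = (4 - 5)*(1 - 9) = -1*(-8) = 8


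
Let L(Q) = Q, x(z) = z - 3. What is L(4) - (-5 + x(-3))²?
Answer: -117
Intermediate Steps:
x(z) = -3 + z
L(4) - (-5 + x(-3))² = 4 - (-5 + (-3 - 3))² = 4 - (-5 - 6)² = 4 - 1*(-11)² = 4 - 1*121 = 4 - 121 = -117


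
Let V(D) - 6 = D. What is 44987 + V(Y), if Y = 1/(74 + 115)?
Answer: 8503678/189 ≈ 44993.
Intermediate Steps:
Y = 1/189 ≈ 0.0052910
V(D) = 6 + D
44987 + V(Y) = 44987 + (6 + 1/189) = 44987 + 1135/189 = 8503678/189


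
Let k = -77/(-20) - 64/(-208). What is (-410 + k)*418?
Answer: -22053471/130 ≈ -1.6964e+5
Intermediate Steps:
k = 1081/260 (k = -77*(-1/20) - 64*(-1/208) = 77/20 + 4/13 = 1081/260 ≈ 4.1577)
(-410 + k)*418 = (-410 + 1081/260)*418 = -105519/260*418 = -22053471/130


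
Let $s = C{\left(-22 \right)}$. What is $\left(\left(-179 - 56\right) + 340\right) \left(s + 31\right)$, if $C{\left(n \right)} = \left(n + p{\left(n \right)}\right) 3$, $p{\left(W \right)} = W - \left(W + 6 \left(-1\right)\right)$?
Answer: $-1785$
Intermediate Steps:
$p{\left(W \right)} = 6$ ($p{\left(W \right)} = W - \left(W - 6\right) = W - \left(-6 + W\right) = 6$)
$C{\left(n \right)} = 18 + 3 n$ ($C{\left(n \right)} = \left(n + 6\right) 3 = \left(6 + n\right) 3 = 18 + 3 n$)
$s = -48$ ($s = 18 + 3 \left(-22\right) = 18 - 66 = -48$)
$\left(\left(-179 - 56\right) + 340\right) \left(s + 31\right) = \left(\left(-179 - 56\right) + 340\right) \left(-48 + 31\right) = \left(\left(-179 - 56\right) + 340\right) \left(-17\right) = \left(-235 + 340\right) \left(-17\right) = 105 \left(-17\right) = -1785$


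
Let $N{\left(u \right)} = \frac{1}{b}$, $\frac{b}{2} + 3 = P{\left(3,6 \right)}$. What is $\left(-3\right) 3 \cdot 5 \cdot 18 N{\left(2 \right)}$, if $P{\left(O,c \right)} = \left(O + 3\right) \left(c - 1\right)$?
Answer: $-15$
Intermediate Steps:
$P{\left(O,c \right)} = \left(-1 + c\right) \left(3 + O\right)$ ($P{\left(O,c \right)} = \left(3 + O\right) \left(-1 + c\right) = \left(-1 + c\right) \left(3 + O\right)$)
$b = 54$ ($b = -6 + 2 \left(-3 - 3 + 3 \cdot 6 + 3 \cdot 6\right) = -6 + 2 \left(-3 - 3 + 18 + 18\right) = -6 + 2 \cdot 30 = -6 + 60 = 54$)
$N{\left(u \right)} = \frac{1}{54}$
$\left(-3\right) 3 \cdot 5 \cdot 18 N{\left(2 \right)} = \left(-3\right) 3 \cdot 5 \cdot 18 \cdot \frac{1}{54} = \left(-9\right) 5 \cdot 18 \cdot \frac{1}{54} = \left(-45\right) 18 \cdot \frac{1}{54} = \left(-810\right) \frac{1}{54} = -15$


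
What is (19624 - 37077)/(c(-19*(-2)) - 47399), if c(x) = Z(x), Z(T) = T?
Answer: 17453/47361 ≈ 0.36851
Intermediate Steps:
c(x) = x
(19624 - 37077)/(c(-19*(-2)) - 47399) = (19624 - 37077)/(-19*(-2) - 47399) = -17453/(38 - 47399) = -17453/(-47361) = -17453*(-1/47361) = 17453/47361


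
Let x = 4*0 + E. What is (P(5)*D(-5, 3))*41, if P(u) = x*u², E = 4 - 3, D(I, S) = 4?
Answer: 4100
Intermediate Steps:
E = 1
x = 1 (x = 4*0 + 1 = 0 + 1 = 1)
P(u) = u² (P(u) = 1*u² = u²)
(P(5)*D(-5, 3))*41 = (5²*4)*41 = (25*4)*41 = 100*41 = 4100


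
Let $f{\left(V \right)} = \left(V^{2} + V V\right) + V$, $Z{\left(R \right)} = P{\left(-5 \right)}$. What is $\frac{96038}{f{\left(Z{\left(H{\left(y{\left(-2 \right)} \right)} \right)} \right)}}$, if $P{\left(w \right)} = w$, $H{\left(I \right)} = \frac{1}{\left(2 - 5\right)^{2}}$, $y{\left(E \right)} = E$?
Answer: $\frac{96038}{45} \approx 2134.2$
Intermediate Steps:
$H{\left(I \right)} = \frac{1}{9}$ ($H{\left(I \right)} = \frac{1}{\left(-3\right)^{2}} = \frac{1}{9}$)
$Z{\left(R \right)} = -5$
$f{\left(V \right)} = V + 2 V^{2}$ ($f{\left(V \right)} = \left(V^{2} + V^{2}\right) + V = 2 V^{2} + V = V + 2 V^{2}$)
$\frac{96038}{f{\left(Z{\left(H{\left(y{\left(-2 \right)} \right)} \right)} \right)}} = \frac{96038}{\left(-5\right) \left(1 + 2 \left(-5\right)\right)} = \frac{96038}{\left(-5\right) \left(1 - 10\right)} = \frac{96038}{\left(-5\right) \left(-9\right)} = \frac{96038}{45}$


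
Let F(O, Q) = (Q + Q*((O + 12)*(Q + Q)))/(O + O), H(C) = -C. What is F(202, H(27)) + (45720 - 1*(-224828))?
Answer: 109613377/404 ≈ 2.7132e+5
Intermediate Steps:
F(O, Q) = (Q + 2*Q**2*(12 + O))/(2*O) (F(O, Q) = (Q + Q*((12 + O)*(2*Q)))/((2*O)) = (Q + Q*(2*Q*(12 + O)))*(1/(2*O)) = (Q + 2*Q**2*(12 + O))*(1/(2*O)) = (Q + 2*Q**2*(12 + O))/(2*O))
F(202, H(27)) + (45720 - 1*(-224828)) = (1/2)*(-1*27)*(1 + 24*(-1*27) + 2*202*(-1*27))/202 + (45720 - 1*(-224828)) = (1/2)*(-27)*(1/202)*(1 + 24*(-27) + 2*202*(-27)) + (45720 + 224828) = (1/2)*(-27)*(1/202)*(1 - 648 - 10908) + 270548 = (1/2)*(-27)*(1/202)*(-11555) + 270548 = 311985/404 + 270548 = 109613377/404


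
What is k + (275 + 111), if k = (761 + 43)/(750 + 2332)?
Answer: 8884/23 ≈ 386.26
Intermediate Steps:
k = 6/23 (k = 804/3082 = 804*(1/3082) = 6/23 ≈ 0.26087)
k + (275 + 111) = 6/23 + (275 + 111) = 6/23 + 386 = 8884/23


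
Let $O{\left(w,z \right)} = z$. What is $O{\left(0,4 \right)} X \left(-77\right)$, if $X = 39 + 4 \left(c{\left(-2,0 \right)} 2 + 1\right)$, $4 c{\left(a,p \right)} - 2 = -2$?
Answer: $-13244$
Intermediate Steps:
$c{\left(a,p \right)} = 0$ ($c{\left(a,p \right)} = \frac{1}{2} + \frac{1}{4} \left(-2\right) = \frac{1}{2} - \frac{1}{2} = 0$)
$X = 43$ ($X = 39 + 4 \left(0 \cdot 2 + 1\right) = 39 + 4 \left(0 + 1\right) = 39 + 4 \cdot 1 = 39 + 4 = 43$)
$O{\left(0,4 \right)} X \left(-77\right) = 4 \cdot 43 \left(-77\right) = 172 \left(-77\right) = -13244$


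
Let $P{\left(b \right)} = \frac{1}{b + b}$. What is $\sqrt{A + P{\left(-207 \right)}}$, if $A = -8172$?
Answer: $\frac{i \sqrt{155627614}}{138} \approx 90.399 i$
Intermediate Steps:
$P{\left(b \right)} = \frac{1}{2 b}$
$\sqrt{A + P{\left(-207 \right)}} = \sqrt{-8172 + \frac{1}{2 \left(-207\right)}} = \sqrt{-8172 + \frac{1}{2} \left(- \frac{1}{207}\right)} = \sqrt{-8172 - \frac{1}{414}} = \sqrt{- \frac{3383209}{414}} = \frac{i \sqrt{155627614}}{138}$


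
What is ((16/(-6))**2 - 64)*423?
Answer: -24064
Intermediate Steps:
((16/(-6))**2 - 64)*423 = ((16*(-1/6))**2 - 64)*423 = ((-8/3)**2 - 64)*423 = (64/9 - 64)*423 = -512/9*423 = -24064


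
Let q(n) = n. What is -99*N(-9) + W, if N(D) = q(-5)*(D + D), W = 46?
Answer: -8864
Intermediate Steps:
N(D) = -10*D (N(D) = -5*(D + D) = -10*D)
-99*N(-9) + W = -(-990)*(-9) + 46 = -99*90 + 46 = -8910 + 46 = -8864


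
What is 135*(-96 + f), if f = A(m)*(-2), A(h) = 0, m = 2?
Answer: -12960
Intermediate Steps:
f = 0 (f = 0*(-2) = 0)
135*(-96 + f) = 135*(-96 + 0) = 135*(-96) = -12960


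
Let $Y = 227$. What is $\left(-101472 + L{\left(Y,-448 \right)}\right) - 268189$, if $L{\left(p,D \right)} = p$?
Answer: $-369434$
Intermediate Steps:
$\left(-101472 + L{\left(Y,-448 \right)}\right) - 268189 = \left(-101472 + 227\right) - 268189 = -101245 - 268189 = -369434$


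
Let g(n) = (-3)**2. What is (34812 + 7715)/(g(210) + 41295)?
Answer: 42527/41304 ≈ 1.0296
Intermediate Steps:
g(n) = 9
(34812 + 7715)/(g(210) + 41295) = (34812 + 7715)/(9 + 41295) = 42527/41304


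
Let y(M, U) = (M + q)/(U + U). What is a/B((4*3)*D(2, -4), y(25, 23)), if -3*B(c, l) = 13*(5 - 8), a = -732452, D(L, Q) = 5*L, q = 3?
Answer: -732452/13 ≈ -56342.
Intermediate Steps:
y(M, U) = (3 + M)/(2*U) (y(M, U) = (M + 3)/(U + U) = (3 + M)/((2*U)) = (3 + M)*(1/(2*U)) = (3 + M)/(2*U))
B(c, l) = 13 (B(c, l) = -13*(5 - 8)/3 = -13*(-3)/3 = -1/3*(-39) = 13)
a/B((4*3)*D(2, -4), y(25, 23)) = -732452/13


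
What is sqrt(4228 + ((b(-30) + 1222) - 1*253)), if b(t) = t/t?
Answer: sqrt(5198) ≈ 72.097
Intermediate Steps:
b(t) = 1
sqrt(4228 + ((b(-30) + 1222) - 1*253)) = sqrt(4228 + ((1 + 1222) - 1*253)) = sqrt(4228 + (1223 - 253)) = sqrt(4228 + 970) = sqrt(5198)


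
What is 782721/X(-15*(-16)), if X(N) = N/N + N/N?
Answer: 782721/2 ≈ 3.9136e+5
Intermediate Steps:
X(N) = 2 (X(N) = 1 + 1 = 2)
782721/X(-15*(-16)) = 782721/2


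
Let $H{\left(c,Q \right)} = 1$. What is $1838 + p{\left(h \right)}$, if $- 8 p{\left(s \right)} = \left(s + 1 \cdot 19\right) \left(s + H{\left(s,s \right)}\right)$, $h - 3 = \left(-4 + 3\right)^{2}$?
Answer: $\frac{14589}{8} \approx 1823.6$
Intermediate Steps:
$h = 4$ ($h = 3 + \left(-4 + 3\right)^{2} = 3 + \left(-1\right)^{2} = 3 + 1 = 4$)
$p{\left(s \right)} = - \frac{\left(1 + s\right) \left(19 + s\right)}{8}$ ($p{\left(s \right)} = - \frac{\left(s + 1 \cdot 19\right) \left(s + 1\right)}{8} = - \frac{\left(s + 19\right) \left(1 + s\right)}{8} = - \frac{\left(19 + s\right) \left(1 + s\right)}{8} = - \frac{\left(1 + s\right) \left(19 + s\right)}{8}$)
$1838 + p{\left(h \right)} = 1838 - \left(\frac{99}{8} + 2\right) = 1838 - \frac{115}{8} = \frac{14589}{8}$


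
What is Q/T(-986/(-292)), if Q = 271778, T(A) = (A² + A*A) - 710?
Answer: -2896609924/7324131 ≈ -395.49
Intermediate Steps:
T(A) = -710 + 2*A² (T(A) = (A² + A²) - 710 = 2*A² - 710 = -710 + 2*A²)
Q/T(-986/(-292)) = 271778/(-710 + 2*(-986/(-292))²) = 271778/(-710 + 2*(-986*(-1/292))²) = 271778/(-710 + 2*(493/146)²) = 271778/(-710 + 2*(243049/21316)) = 271778/(-710 + 243049/10658) = 271778/(-7324131/10658) = 271778*(-10658/7324131) = -2896609924/7324131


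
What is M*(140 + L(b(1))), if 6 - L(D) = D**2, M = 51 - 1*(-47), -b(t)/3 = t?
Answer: 13426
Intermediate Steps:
b(t) = -3*t
M = 98 (M = 51 + 47 = 98)
L(D) = 6 - D**2
M*(140 + L(b(1))) = 98*(140 + (6 - (-3*1)**2)) = 98*(140 + (6 - 1*(-3)**2)) = 98*(140 + (6 - 1*9)) = 98*(140 + (6 - 9)) = 98*(140 - 3) = 98*137 = 13426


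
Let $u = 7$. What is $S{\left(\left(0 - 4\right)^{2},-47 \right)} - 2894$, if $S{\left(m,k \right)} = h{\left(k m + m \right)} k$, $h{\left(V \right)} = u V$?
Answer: $239250$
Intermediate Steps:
$h{\left(V \right)} = 7 V$
$S{\left(m,k \right)} = k \left(7 m + 7 k m\right)$ ($S{\left(m,k \right)} = 7 \left(k m + m\right) k = 7 \left(m + k m\right) k = \left(7 m + 7 k m\right) k = k \left(7 m + 7 k m\right)$)
$S{\left(\left(0 - 4\right)^{2},-47 \right)} - 2894 = 7 \left(-47\right) \left(0 - 4\right)^{2} \left(1 - 47\right) - 2894 = 7 \left(-47\right) \left(-4\right)^{2} \left(-46\right) - 2894 = 7 \left(-47\right) 16 \left(-46\right) - 2894 = 242144 - 2894 = 239250$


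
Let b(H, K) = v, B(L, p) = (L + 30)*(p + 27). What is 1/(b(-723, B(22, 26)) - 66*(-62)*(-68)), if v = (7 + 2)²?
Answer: -1/278175 ≈ -3.5949e-6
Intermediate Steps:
v = 81 (v = 9² = 81)
B(L, p) = (27 + p)*(30 + L) (B(L, p) = (30 + L)*(27 + p) = (27 + p)*(30 + L))
b(H, K) = 81
1/(b(-723, B(22, 26)) - 66*(-62)*(-68)) = 1/(81 - 66*(-62)*(-68)) = 1/(81 + 4092*(-68)) = 1/(81 - 278256) = 1/(-278175) = -1/278175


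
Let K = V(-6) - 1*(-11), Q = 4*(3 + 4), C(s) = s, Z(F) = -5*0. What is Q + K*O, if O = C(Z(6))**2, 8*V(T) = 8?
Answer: 28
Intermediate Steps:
Z(F) = 0
V(T) = 1 (V(T) = (1/8)*8 = 1)
Q = 28 (Q = 4*7 = 28)
K = 12 (K = 1 - 1*(-11) = 1 + 11 = 12)
O = 0 (O = 0**2 = 0)
Q + K*O = 28 + 12*0 = 28 + 0 = 28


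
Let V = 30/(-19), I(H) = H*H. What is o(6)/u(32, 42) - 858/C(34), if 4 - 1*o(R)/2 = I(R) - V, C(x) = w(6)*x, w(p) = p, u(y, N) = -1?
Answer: 40667/646 ≈ 62.952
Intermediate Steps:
I(H) = H²
C(x) = 6*x
V = -30/19 (V = 30*(-1/19) = -30/19 ≈ -1.5789)
o(R) = 92/19 - 2*R² (o(R) = 8 - 2*(R² - 1*(-30/19)) = 8 - 2*(R² + 30/19) = 8 - 2*(30/19 + R²) = 8 + (-60/19 - 2*R²) = 92/19 - 2*R²)
o(6)/u(32, 42) - 858/C(34) = (92/19 - 2*6²)/(-1) - 858/(6*34) = (92/19 - 2*36)*(-1) - 858/204 = (92/19 - 72)*(-1) - 858*1/204 = -1276/19*(-1) - 143/34 = 1276/19 - 143/34 = 40667/646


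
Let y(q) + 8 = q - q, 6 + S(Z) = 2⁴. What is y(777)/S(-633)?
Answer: -⅘ ≈ -0.80000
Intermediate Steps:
S(Z) = 10 (S(Z) = -6 + 2⁴ = -6 + 16 = 10)
y(q) = -8 (y(q) = -8 + (q - q) = -8 + 0 = -8)
y(777)/S(-633) = -8/10 = -8*⅒ = -⅘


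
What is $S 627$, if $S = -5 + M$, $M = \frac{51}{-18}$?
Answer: $- \frac{9823}{2} \approx -4911.5$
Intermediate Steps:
$M = - \frac{17}{6}$ ($M = 51 \left(- \frac{1}{18}\right) = - \frac{17}{6} \approx -2.8333$)
$S = - \frac{47}{6}$ ($S = -5 - \frac{17}{6} = - \frac{47}{6} \approx -7.8333$)
$S 627 = \left(- \frac{47}{6}\right) 627 = - \frac{9823}{2}$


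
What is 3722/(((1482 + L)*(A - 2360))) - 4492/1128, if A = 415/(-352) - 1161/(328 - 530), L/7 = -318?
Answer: -2913696215695/732057693858 ≈ -3.9801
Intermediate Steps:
L = -2226 (L = 7*(-318) = -2226)
A = 162421/35552 (A = 415*(-1/352) - 1161/(-202) = -415/352 - 1161*(-1/202) = -415/352 + 1161/202 = 162421/35552 ≈ 4.5686)
3722/(((1482 + L)*(A - 2360))) - 4492/1128 = 3722/(((1482 - 2226)*(162421/35552 - 2360))) - 4492/1128 = 3722/((-744*(-83740299/35552))) - 4492*1/1128 = 3722/(7787847807/4444) - 1123/282 = 3722*(4444/7787847807) - 1123/282 = 16540568/7787847807 - 1123/282 = -2913696215695/732057693858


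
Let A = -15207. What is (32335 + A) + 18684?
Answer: 35812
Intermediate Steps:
(32335 + A) + 18684 = (32335 - 15207) + 18684 = 17128 + 18684 = 35812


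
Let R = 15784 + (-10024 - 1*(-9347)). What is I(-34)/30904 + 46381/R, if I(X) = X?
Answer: 716422393/233433364 ≈ 3.0691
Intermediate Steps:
R = 15107 (R = 15784 + (-10024 + 9347) = 15784 - 677 = 15107)
I(-34)/30904 + 46381/R = -34/30904 + 46381/15107 = -34*1/30904 + 46381*(1/15107) = -17/15452 + 46381/15107 = 716422393/233433364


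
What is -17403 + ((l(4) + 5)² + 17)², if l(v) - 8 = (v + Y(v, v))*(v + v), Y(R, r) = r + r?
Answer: 141545001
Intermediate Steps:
Y(R, r) = 2*r
l(v) = 8 + 6*v² (l(v) = 8 + (v + 2*v)*(v + v) = 8 + (3*v)*(2*v) = 8 + 6*v²)
-17403 + ((l(4) + 5)² + 17)² = -17403 + (((8 + 6*4²) + 5)² + 17)² = -17403 + (((8 + 6*16) + 5)² + 17)² = -17403 + (((8 + 96) + 5)² + 17)² = -17403 + ((104 + 5)² + 17)² = -17403 + (109² + 17)² = -17403 + (11881 + 17)² = -17403 + 11898² = -17403 + 141562404 = 141545001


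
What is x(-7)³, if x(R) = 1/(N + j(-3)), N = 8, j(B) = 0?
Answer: 1/512 ≈ 0.0019531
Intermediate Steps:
x(R) = ⅛ (x(R) = 1/(8 + 0) = 1/8 = ⅛)
x(-7)³ = (⅛)³ = 1/512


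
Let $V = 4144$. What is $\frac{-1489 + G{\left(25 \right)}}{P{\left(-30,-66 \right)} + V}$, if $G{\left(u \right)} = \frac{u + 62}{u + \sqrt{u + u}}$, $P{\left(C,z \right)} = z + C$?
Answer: $- \frac{2135}{5819} - \frac{87 \sqrt{2}}{465520} \approx -0.36717$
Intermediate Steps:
$P{\left(C,z \right)} = C + z$
$G{\left(u \right)} = \frac{62 + u}{u + \sqrt{2} \sqrt{u}}$ ($G{\left(u \right)} = \frac{62 + u}{u + \sqrt{2 u}} = \frac{62 + u}{u + \sqrt{2} \sqrt{u}}$)
$\frac{-1489 + G{\left(25 \right)}}{P{\left(-30,-66 \right)} + V} = \frac{-1489 + \frac{62 + 25}{25 + \sqrt{2} \sqrt{25}}}{\left(-30 - 66\right) + 4144} = \frac{-1489 + \frac{1}{25 + \sqrt{2} \cdot 5} \cdot 87}{-96 + 4144} = \frac{-1489 + \frac{1}{25 + 5 \sqrt{2}} \cdot 87}{4048} = \left(-1489 + \frac{87}{25 + 5 \sqrt{2}}\right) \frac{1}{4048} = - \frac{1489}{4048} + \frac{87}{4048 \left(25 + 5 \sqrt{2}\right)}$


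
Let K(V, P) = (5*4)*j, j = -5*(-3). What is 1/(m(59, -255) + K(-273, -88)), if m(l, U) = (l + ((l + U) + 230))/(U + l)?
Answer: 196/58707 ≈ 0.0033386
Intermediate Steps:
m(l, U) = (230 + U + 2*l)/(U + l) (m(l, U) = (l + ((U + l) + 230))/(U + l) = (l + (230 + U + l))/(U + l) = (230 + U + 2*l)/(U + l))
j = 15
K(V, P) = 300 (K(V, P) = (5*4)*15 = 20*15 = 300)
1/(m(59, -255) + K(-273, -88)) = 1/((230 - 255 + 2*59)/(-255 + 59) + 300) = 1/((230 - 255 + 118)/(-196) + 300) = 1/(-1/196*93 + 300) = 1/(-93/196 + 300) = 1/(58707/196) = 196/58707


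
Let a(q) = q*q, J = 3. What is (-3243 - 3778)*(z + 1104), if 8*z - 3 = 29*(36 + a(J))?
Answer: -17798235/2 ≈ -8.8991e+6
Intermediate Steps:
a(q) = q²
z = 327/2 (z = 3/8 + (29*(36 + 3²))/8 = 3/8 + (29*(36 + 9))/8 = 3/8 + (29*45)/8 = 3/8 + (⅛)*1305 = 3/8 + 1305/8 = 327/2 ≈ 163.50)
(-3243 - 3778)*(z + 1104) = (-3243 - 3778)*(327/2 + 1104) = -7021*2535/2 = -17798235/2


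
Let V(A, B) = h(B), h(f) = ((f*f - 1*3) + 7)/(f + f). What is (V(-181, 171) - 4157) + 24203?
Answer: 6884977/342 ≈ 20132.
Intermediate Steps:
h(f) = (4 + f²)/(2*f) (h(f) = ((f² - 3) + 7)/((2*f)) = ((-3 + f²) + 7)*(1/(2*f)) = (4 + f²)*(1/(2*f)) = (4 + f²)/(2*f))
V(A, B) = B/2 + 2/B
(V(-181, 171) - 4157) + 24203 = (((½)*171 + 2/171) - 4157) + 24203 = ((171/2 + 2*(1/171)) - 4157) + 24203 = ((171/2 + 2/171) - 4157) + 24203 = (29245/342 - 4157) + 24203 = -1392449/342 + 24203 = 6884977/342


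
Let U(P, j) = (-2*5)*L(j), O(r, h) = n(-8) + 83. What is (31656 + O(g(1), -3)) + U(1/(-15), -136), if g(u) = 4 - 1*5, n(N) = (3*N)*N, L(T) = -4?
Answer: 31971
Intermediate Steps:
n(N) = 3*N**2
g(u) = -1 (g(u) = 4 - 5 = -1)
O(r, h) = 275 (O(r, h) = 3*(-8)**2 + 83 = 3*64 + 83 = 192 + 83 = 275)
U(P, j) = 40 (U(P, j) = -2*5*(-4) = -10*(-4) = 40)
(31656 + O(g(1), -3)) + U(1/(-15), -136) = (31656 + 275) + 40 = 31931 + 40 = 31971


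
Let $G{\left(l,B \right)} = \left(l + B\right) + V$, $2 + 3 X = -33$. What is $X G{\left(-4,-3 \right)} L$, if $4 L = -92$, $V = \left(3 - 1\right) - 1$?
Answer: $-1610$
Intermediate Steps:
$X = - \frac{35}{3}$ ($X = - \frac{2}{3} + \frac{1}{3} \left(-33\right) = - \frac{2}{3} - 11 = - \frac{35}{3} \approx -11.667$)
$V = 1$ ($V = 2 - 1 = 1$)
$G{\left(l,B \right)} = 1 + B + l$ ($G{\left(l,B \right)} = \left(l + B\right) + 1 = \left(B + l\right) + 1 = 1 + B + l$)
$L = -23$ ($L = \frac{1}{4} \left(-92\right) = -23$)
$X G{\left(-4,-3 \right)} L = - \frac{35 \left(1 - 3 - 4\right)}{3} \left(-23\right) = \left(- \frac{35}{3}\right) \left(-6\right) \left(-23\right) = 70 \left(-23\right) = -1610$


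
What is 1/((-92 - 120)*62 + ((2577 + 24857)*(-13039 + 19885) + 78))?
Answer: 1/187800098 ≈ 5.3248e-9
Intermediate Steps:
1/((-92 - 120)*62 + ((2577 + 24857)*(-13039 + 19885) + 78)) = 1/(-212*62 + (27434*6846 + 78)) = 1/(-13144 + (187813164 + 78)) = 1/(-13144 + 187813242) = 1/187800098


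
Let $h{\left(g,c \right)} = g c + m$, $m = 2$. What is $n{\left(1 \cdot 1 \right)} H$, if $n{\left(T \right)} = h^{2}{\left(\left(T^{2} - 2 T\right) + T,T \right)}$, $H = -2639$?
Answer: $-10556$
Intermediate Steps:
$h{\left(g,c \right)} = 2 + c g$ ($h{\left(g,c \right)} = g c + 2 = c g + 2 = 2 + c g$)
$n{\left(T \right)} = \left(2 + T \left(T^{2} - T\right)\right)^{2}$ ($n{\left(T \right)} = \left(2 + T \left(\left(T^{2} - 2 T\right) + T\right)\right)^{2} = \left(2 + T \left(T^{2} - T\right)\right)^{2}$)
$n{\left(1 \cdot 1 \right)} H = \left(2 + \left(1 \cdot 1\right)^{2} \left(-1 + 1 \cdot 1\right)\right)^{2} \left(-2639\right) = \left(2 + 1^{2} \left(-1 + 1\right)\right)^{2} \left(-2639\right) = \left(2 + 1 \cdot 0\right)^{2} \left(-2639\right) = \left(2 + 0\right)^{2} \left(-2639\right) = 2^{2} \left(-2639\right) = 4 \left(-2639\right) = -10556$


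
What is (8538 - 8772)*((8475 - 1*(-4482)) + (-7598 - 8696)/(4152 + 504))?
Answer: -1176074211/388 ≈ -3.0311e+6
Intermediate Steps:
(8538 - 8772)*((8475 - 1*(-4482)) + (-7598 - 8696)/(4152 + 504)) = -234*((8475 + 4482) - 16294/4656) = -234*(12957 - 16294*1/4656) = -234*(12957 - 8147/2328) = -234*30155749/2328 = -1176074211/388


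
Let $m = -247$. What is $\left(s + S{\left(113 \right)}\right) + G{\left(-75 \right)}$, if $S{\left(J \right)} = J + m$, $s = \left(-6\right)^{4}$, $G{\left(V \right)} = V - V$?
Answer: $1162$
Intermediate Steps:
$G{\left(V \right)} = 0$
$s = 1296$
$S{\left(J \right)} = -247 + J$ ($S{\left(J \right)} = J - 247 = -247 + J$)
$\left(s + S{\left(113 \right)}\right) + G{\left(-75 \right)} = \left(1296 + \left(-247 + 113\right)\right) + 0 = \left(1296 - 134\right) + 0 = 1162 + 0 = 1162$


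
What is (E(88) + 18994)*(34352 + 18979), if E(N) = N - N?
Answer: 1012969014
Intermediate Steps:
E(N) = 0
(E(88) + 18994)*(34352 + 18979) = (0 + 18994)*(34352 + 18979) = 18994*53331 = 1012969014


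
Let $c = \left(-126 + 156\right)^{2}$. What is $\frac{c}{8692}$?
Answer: $\frac{225}{2173} \approx 0.10354$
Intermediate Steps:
$c = 900$ ($c = 30^{2} = 900$)
$\frac{c}{8692} = \frac{900}{8692} = 900 \cdot \frac{1}{8692} = \frac{225}{2173}$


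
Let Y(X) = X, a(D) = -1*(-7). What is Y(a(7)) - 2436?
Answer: -2429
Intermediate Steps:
a(D) = 7
Y(a(7)) - 2436 = 7 - 2436 = -2429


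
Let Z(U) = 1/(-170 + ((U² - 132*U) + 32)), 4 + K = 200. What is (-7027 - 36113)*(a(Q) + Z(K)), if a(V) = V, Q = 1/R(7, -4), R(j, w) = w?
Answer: 66877785/6203 ≈ 10782.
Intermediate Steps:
K = 196 (K = -4 + 200 = 196)
Q = -¼ (Q = 1/(-4) = -¼ ≈ -0.25000)
Z(U) = 1/(-138 + U² - 132*U) (Z(U) = 1/(-170 + (32 + U² - 132*U)) = 1/(-138 + U² - 132*U))
(-7027 - 36113)*(a(Q) + Z(K)) = (-7027 - 36113)*(-¼ + 1/(-138 + 196² - 132*196)) = -43140*(-¼ + 1/(-138 + 38416 - 25872)) = -43140*(-¼ + 1/12406) = -43140*(-6201/24812) = 66877785/6203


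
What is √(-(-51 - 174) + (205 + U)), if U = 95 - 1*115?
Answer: √410 ≈ 20.248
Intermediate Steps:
U = -20 (U = 95 - 115 = -20)
√(-(-51 - 174) + (205 + U)) = √(-(-51 - 174) + (205 - 20)) = √(-1*(-225) + 185) = √(225 + 185) = √410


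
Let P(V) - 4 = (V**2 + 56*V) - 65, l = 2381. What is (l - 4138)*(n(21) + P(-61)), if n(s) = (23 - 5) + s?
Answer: -497231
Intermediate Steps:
n(s) = 18 + s
P(V) = -61 + V**2 + 56*V (P(V) = 4 + ((V**2 + 56*V) - 65) = 4 + (-65 + V**2 + 56*V) = -61 + V**2 + 56*V)
(l - 4138)*(n(21) + P(-61)) = (2381 - 4138)*((18 + 21) + (-61 + (-61)**2 + 56*(-61))) = -1757*(39 + (-61 + 3721 - 3416)) = -1757*(39 + 244) = -1757*283 = -497231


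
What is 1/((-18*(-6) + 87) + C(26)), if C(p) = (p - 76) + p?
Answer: 1/171 ≈ 0.0058480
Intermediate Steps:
C(p) = -76 + 2*p (C(p) = (-76 + p) + p = -76 + 2*p)
1/((-18*(-6) + 87) + C(26)) = 1/((-18*(-6) + 87) + (-76 + 2*26)) = 1/((108 + 87) + (-76 + 52)) = 1/(195 - 24) = 1/171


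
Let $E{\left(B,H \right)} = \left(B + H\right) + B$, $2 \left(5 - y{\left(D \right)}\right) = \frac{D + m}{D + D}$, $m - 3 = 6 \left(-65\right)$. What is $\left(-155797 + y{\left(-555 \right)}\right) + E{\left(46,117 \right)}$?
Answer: $- \frac{57565867}{370} \approx -1.5558 \cdot 10^{5}$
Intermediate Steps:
$m = -387$ ($m = 3 + 6 \left(-65\right) = 3 - 390 = -387$)
$y{\left(D \right)} = 5 - \frac{-387 + D}{4 D}$ ($y{\left(D \right)} = 5 - \frac{\left(D - 387\right) \frac{1}{D + D}}{2} = 5 - \frac{\left(-387 + D\right) \frac{1}{2 D}}{2} = 5 - \frac{\frac{1}{2} \frac{1}{D} \left(-387 + D\right)}{2} = 5 - \frac{-387 + D}{4 D}$)
$E{\left(B,H \right)} = H + 2 B$
$\left(-155797 + y{\left(-555 \right)}\right) + E{\left(46,117 \right)} = \left(-155797 + \frac{387 + 19 \left(-555\right)}{4 \left(-555\right)}\right) + \left(117 + 2 \cdot 46\right) = \left(-155797 + \frac{1}{4} \left(- \frac{1}{555}\right) \left(387 - 10545\right)\right) + \left(117 + 92\right) = \left(-155797 + \frac{1}{4} \left(- \frac{1}{555}\right) \left(-10158\right)\right) + 209 = \left(-155797 + \frac{1693}{370}\right) + 209 = - \frac{57643197}{370} + 209 = - \frac{57565867}{370}$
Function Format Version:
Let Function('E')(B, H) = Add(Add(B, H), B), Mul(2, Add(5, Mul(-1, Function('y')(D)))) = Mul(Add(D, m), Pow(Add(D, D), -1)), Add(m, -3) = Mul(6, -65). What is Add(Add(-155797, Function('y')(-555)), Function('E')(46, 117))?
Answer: Rational(-57565867, 370) ≈ -1.5558e+5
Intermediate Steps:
m = -387 (m = Add(3, Mul(6, -65)) = Add(3, -390) = -387)
Function('y')(D) = Add(5, Mul(Rational(-1, 4), Pow(D, -1), Add(-387, D))) (Function('y')(D) = Add(5, Mul(Rational(-1, 2), Mul(Add(D, -387), Pow(Add(D, D), -1)))) = Add(5, Mul(Rational(-1, 2), Mul(Add(-387, D), Pow(Mul(2, D), -1)))) = Add(5, Mul(Rational(-1, 2), Mul(Add(-387, D), Mul(Rational(1, 2), Pow(D, -1))))) = Add(5, Mul(Rational(-1, 2), Mul(Rational(1, 2), Pow(D, -1), Add(-387, D)))) = Add(5, Mul(Rational(-1, 4), Pow(D, -1), Add(-387, D))))
Function('E')(B, H) = Add(H, Mul(2, B))
Add(Add(-155797, Function('y')(-555)), Function('E')(46, 117)) = Add(Add(-155797, Mul(Rational(1, 4), Pow(-555, -1), Add(387, Mul(19, -555)))), Add(117, Mul(2, 46))) = Add(Add(-155797, Mul(Rational(1, 4), Rational(-1, 555), Add(387, -10545))), Add(117, 92)) = Add(Add(-155797, Mul(Rational(1, 4), Rational(-1, 555), -10158)), 209) = Add(Add(-155797, Rational(1693, 370)), 209) = Add(Rational(-57643197, 370), 209) = Rational(-57565867, 370)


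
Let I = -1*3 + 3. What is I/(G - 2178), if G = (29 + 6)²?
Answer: 0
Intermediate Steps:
G = 1225 (G = 35² = 1225)
I = 0 (I = -3 + 3 = 0)
I/(G - 2178) = 0/(1225 - 2178) = 0/(-953) = 0*(-1/953) = 0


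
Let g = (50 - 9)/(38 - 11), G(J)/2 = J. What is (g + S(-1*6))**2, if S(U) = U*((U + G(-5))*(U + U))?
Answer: 964909969/729 ≈ 1.3236e+6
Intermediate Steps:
G(J) = 2*J
g = 41/27 ≈ 1.5185
S(U) = 2*U**2*(-10 + U) (S(U) = U*((U + 2*(-5))*(U + U)) = U*((U - 10)*(2*U)) = U*((-10 + U)*(2*U)) = U*(2*U*(-10 + U)) = 2*U**2*(-10 + U))
(g + S(-1*6))**2 = (41/27 + 2*(-1*6)**2*(-10 - 1*6))**2 = (41/27 + 2*(-6)**2*(-10 - 6))**2 = (41/27 + 2*36*(-16))**2 = (41/27 - 1152)**2 = (-31063/27)**2 = 964909969/729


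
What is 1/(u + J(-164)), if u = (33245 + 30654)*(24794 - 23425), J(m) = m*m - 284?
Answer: 1/87504343 ≈ 1.1428e-8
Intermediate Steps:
J(m) = -284 + m**2 (J(m) = m**2 - 284 = -284 + m**2)
u = 87477731 (u = 63899*1369 = 87477731)
1/(u + J(-164)) = 1/(87477731 + (-284 + (-164)**2)) = 1/(87477731 + (-284 + 26896)) = 1/(87477731 + 26612) = 1/87504343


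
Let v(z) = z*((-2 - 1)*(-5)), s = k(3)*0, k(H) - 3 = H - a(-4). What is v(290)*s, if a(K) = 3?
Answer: 0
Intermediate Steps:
k(H) = H (k(H) = 3 + (H - 1*3) = 3 + (H - 3) = 3 + (-3 + H) = H)
s = 0 (s = 3*0 = 0)
v(z) = 15*z (v(z) = z*(-3*(-5)) = z*15 = 15*z)
v(290)*s = (15*290)*0 = 4350*0 = 0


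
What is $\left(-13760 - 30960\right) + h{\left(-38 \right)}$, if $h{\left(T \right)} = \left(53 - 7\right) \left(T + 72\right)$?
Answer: $-43156$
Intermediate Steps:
$h{\left(T \right)} = 3312 + 46 T$ ($h{\left(T \right)} = 46 \left(72 + T\right) = 3312 + 46 T$)
$\left(-13760 - 30960\right) + h{\left(-38 \right)} = \left(-13760 - 30960\right) + \left(3312 + 46 \left(-38\right)\right) = -44720 + \left(3312 - 1748\right) = -44720 + 1564 = -43156$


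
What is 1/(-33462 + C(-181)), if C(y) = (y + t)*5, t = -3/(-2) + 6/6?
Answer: -2/68709 ≈ -2.9108e-5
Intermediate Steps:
t = 5/2 (t = -3*(-½) + 6*(⅙) = 3/2 + 1 = 5/2 ≈ 2.5000)
C(y) = 25/2 + 5*y (C(y) = (y + 5/2)*5 = (5/2 + y)*5 = 25/2 + 5*y)
1/(-33462 + C(-181)) = 1/(-33462 + (25/2 + 5*(-181))) = 1/(-33462 + (25/2 - 905)) = 1/(-33462 - 1785/2) = 1/(-68709/2) = -2/68709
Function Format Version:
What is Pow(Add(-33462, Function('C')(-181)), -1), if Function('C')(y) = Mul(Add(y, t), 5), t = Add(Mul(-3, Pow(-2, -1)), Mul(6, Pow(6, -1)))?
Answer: Rational(-2, 68709) ≈ -2.9108e-5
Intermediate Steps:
t = Rational(5, 2) (t = Add(Mul(-3, Rational(-1, 2)), Mul(6, Rational(1, 6))) = Add(Rational(3, 2), 1) = Rational(5, 2) ≈ 2.5000)
Function('C')(y) = Add(Rational(25, 2), Mul(5, y)) (Function('C')(y) = Mul(Add(y, Rational(5, 2)), 5) = Mul(Add(Rational(5, 2), y), 5) = Add(Rational(25, 2), Mul(5, y)))
Pow(Add(-33462, Function('C')(-181)), -1) = Pow(Add(-33462, Add(Rational(25, 2), Mul(5, -181))), -1) = Pow(Add(-33462, Add(Rational(25, 2), -905)), -1) = Pow(Add(-33462, Rational(-1785, 2)), -1) = Pow(Rational(-68709, 2), -1) = Rational(-2, 68709)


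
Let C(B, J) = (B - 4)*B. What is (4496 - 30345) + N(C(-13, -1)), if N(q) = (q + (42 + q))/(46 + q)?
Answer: -6901199/267 ≈ -25847.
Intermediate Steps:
C(B, J) = B*(-4 + B) (C(B, J) = (-4 + B)*B = B*(-4 + B))
N(q) = (42 + 2*q)/(46 + q)
(4496 - 30345) + N(C(-13, -1)) = (4496 - 30345) + 2*(21 - 13*(-4 - 13))/(46 - 13*(-4 - 13)) = -25849 + 2*(21 - 13*(-17))/(46 - 13*(-17)) = -25849 + 2*(21 + 221)/(46 + 221) = -25849 + 2*242/267 = -25849 + 2*(1/267)*242 = -25849 + 484/267 = -6901199/267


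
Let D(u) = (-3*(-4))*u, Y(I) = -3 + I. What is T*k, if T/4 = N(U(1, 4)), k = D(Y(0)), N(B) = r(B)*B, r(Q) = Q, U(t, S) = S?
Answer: -2304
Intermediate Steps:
D(u) = 12*u
N(B) = B² (N(B) = B*B = B²)
k = -36 (k = 12*(-3 + 0) = 12*(-3) = -36)
T = 64 (T = 4*4² = 4*16 = 64)
T*k = 64*(-36) = -2304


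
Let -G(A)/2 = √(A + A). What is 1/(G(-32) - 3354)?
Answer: -1677/5624786 + 4*I/2812393 ≈ -0.00029814 + 1.4223e-6*I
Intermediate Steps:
G(A) = -2*√2*√A (G(A) = -2*√(A + A) = -2*√2*√A)
1/(G(-32) - 3354) = 1/(-2*√2*√(-32) - 3354) = 1/(-2*√2*4*I*√2 - 3354) = 1/(-16*I - 3354) = 1/(-3354 - 16*I) = (-3354 + 16*I)/11249572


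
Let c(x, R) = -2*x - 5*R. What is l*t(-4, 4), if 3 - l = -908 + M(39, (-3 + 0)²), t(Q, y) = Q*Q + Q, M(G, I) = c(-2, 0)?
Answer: 10884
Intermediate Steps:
c(x, R) = -5*R - 2*x
M(G, I) = 4 (M(G, I) = -5*0 - 2*(-2) = 0 + 4 = 4)
t(Q, y) = Q + Q² (t(Q, y) = Q² + Q = Q + Q²)
l = 907 (l = 3 - (-908 + 4) = 3 - 1*(-904) = 3 + 904 = 907)
l*t(-4, 4) = 907*(-4*(1 - 4)) = 907*(-4*(-3)) = 907*12 = 10884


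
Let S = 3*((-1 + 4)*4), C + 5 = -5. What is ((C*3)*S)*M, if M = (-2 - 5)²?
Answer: -52920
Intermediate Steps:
C = -10 (C = -5 - 5 = -10)
S = 36 (S = 3*(3*4) = 3*12 = 36)
M = 49 (M = (-7)² = 49)
((C*3)*S)*M = (-10*3*36)*49 = -30*36*49 = -1080*49 = -52920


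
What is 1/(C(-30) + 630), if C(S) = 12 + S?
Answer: 1/612 ≈ 0.0016340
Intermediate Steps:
1/(C(-30) + 630) = 1/((12 - 30) + 630) = 1/(-18 + 630) = 1/612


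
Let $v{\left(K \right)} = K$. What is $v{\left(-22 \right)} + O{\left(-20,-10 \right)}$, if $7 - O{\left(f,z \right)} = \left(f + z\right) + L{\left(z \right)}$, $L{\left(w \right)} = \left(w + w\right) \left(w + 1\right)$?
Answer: $-165$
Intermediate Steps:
$L{\left(w \right)} = 2 w \left(1 + w\right)$
$O{\left(f,z \right)} = 7 - f - z - 2 z \left(1 + z\right)$ ($O{\left(f,z \right)} = 7 - \left(\left(f + z\right) + 2 z \left(1 + z\right)\right) = 7 - \left(f + z + 2 z \left(1 + z\right)\right) = 7 - f - z - 2 z \left(1 + z\right)$)
$v{\left(-22 \right)} + O{\left(-20,-10 \right)} = -22 - \left(-37 - 20 \left(1 - 10\right)\right) = -22 + \left(7 + 20 + 10 - \left(-20\right) \left(-9\right)\right) = -22 + \left(7 + 20 + 10 - 180\right) = -22 - 143 = -165$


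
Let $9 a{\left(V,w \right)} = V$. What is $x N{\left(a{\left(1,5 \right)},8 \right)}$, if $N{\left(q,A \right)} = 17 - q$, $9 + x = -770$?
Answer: $- \frac{118408}{9} \approx -13156.0$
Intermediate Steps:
$x = -779$ ($x = -9 - 770 = -779$)
$a{\left(V,w \right)} = \frac{V}{9}$
$x N{\left(a{\left(1,5 \right)},8 \right)} = - 779 \left(17 - \frac{1}{9} \cdot 1\right) = - 779 \left(17 - \frac{1}{9}\right) = \left(-779\right) \frac{152}{9} = - \frac{118408}{9}$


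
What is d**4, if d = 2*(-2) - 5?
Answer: 6561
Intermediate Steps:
d = -9 (d = -4 - 5 = -9)
d**4 = (-9)**4 = 6561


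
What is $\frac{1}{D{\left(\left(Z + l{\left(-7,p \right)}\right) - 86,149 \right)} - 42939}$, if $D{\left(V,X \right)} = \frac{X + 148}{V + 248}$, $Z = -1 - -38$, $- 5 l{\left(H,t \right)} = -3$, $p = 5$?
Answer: $- \frac{998}{42851637} \approx -2.329 \cdot 10^{-5}$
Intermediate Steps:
$l{\left(H,t \right)} = \frac{3}{5}$ ($l{\left(H,t \right)} = \left(- \frac{1}{5}\right) \left(-3\right) = \frac{3}{5}$)
$Z = 37$ ($Z = -1 + 38 = 37$)
$D{\left(V,X \right)} = \frac{148 + X}{248 + V}$
$\frac{1}{D{\left(\left(Z + l{\left(-7,p \right)}\right) - 86,149 \right)} - 42939} = \frac{1}{\frac{148 + 149}{248 + \left(\left(37 + \frac{3}{5}\right) - 86\right)} - 42939} = \frac{1}{\frac{1}{248 + \left(\frac{188}{5} - 86\right)} 297 - 42939} = \frac{1}{\frac{1}{248 - \frac{242}{5}} \cdot 297 - 42939} = \frac{1}{\frac{1}{\frac{998}{5}} \cdot 297 - 42939} = \frac{1}{\frac{5}{998} \cdot 297 - 42939} = \frac{1}{\frac{1485}{998} - 42939} = \frac{1}{- \frac{42851637}{998}} = - \frac{998}{42851637}$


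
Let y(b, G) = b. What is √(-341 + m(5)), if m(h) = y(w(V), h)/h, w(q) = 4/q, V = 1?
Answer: 9*I*√105/5 ≈ 18.445*I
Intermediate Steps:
m(h) = 4/h (m(h) = (4/1)/h = (4*1)/h = 4/h)
√(-341 + m(5)) = √(-341 + 4/5) = √(-341 + 4*(⅕)) = √(-341 + ⅘) = √(-1701/5) = 9*I*√105/5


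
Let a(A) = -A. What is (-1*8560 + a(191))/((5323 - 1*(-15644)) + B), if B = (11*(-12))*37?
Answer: -2917/5361 ≈ -0.54412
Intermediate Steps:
B = -4884 (B = -132*37 = -4884)
(-1*8560 + a(191))/((5323 - 1*(-15644)) + B) = (-1*8560 - 1*191)/((5323 - 1*(-15644)) - 4884) = (-8560 - 191)/((5323 + 15644) - 4884) = -8751/(20967 - 4884) = -8751/16083 = -8751*1/16083 = -2917/5361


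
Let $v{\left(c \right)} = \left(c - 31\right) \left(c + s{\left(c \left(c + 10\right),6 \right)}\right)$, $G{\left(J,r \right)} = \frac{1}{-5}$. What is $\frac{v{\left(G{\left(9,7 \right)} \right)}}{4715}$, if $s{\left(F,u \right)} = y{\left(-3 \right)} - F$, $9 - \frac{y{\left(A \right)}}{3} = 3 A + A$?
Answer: $- \frac{252564}{589375} \approx -0.42853$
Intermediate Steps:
$y{\left(A \right)} = 27 - 12 A$ ($y{\left(A \right)} = 27 - 3 \left(3 A + A\right) = 27 - 3 \cdot 4 A = 27 - 12 A$)
$G{\left(J,r \right)} = - \frac{1}{5}$
$s{\left(F,u \right)} = 63 - F$ ($s{\left(F,u \right)} = \left(27 - -36\right) - F = \left(27 + 36\right) - F = 63 - F$)
$v{\left(c \right)} = \left(-31 + c\right) \left(63 + c - c \left(10 + c\right)\right)$ ($v{\left(c \right)} = \left(c - 31\right) \left(c - \left(-63 + c \left(c + 10\right)\right)\right) = \left(-31 + c\right) \left(c - \left(-63 + c \left(10 + c\right)\right)\right) = \left(-31 + c\right) \left(63 + c - c \left(10 + c\right)\right)$)
$\frac{v{\left(G{\left(9,7 \right)} \right)}}{4715} = \frac{-1953 - \left(- \frac{1}{5}\right)^{3} + 22 \left(- \frac{1}{5}\right)^{2} + 342 \left(- \frac{1}{5}\right)}{4715} = \left(-1953 - - \frac{1}{125} + 22 \cdot \frac{1}{25} - \frac{342}{5}\right) \frac{1}{4715} = \left(-1953 + \frac{1}{125} + \frac{22}{25} - \frac{342}{5}\right) \frac{1}{4715} = \left(- \frac{252564}{125}\right) \frac{1}{4715} = - \frac{252564}{589375}$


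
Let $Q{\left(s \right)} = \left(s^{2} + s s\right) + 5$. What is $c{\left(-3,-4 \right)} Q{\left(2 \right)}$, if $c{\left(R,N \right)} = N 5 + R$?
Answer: $-299$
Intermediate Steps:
$c{\left(R,N \right)} = R + 5 N$ ($c{\left(R,N \right)} = 5 N + R = R + 5 N$)
$Q{\left(s \right)} = 5 + 2 s^{2}$ ($Q{\left(s \right)} = \left(s^{2} + s^{2}\right) + 5 = 2 s^{2} + 5 = 5 + 2 s^{2}$)
$c{\left(-3,-4 \right)} Q{\left(2 \right)} = \left(-3 + 5 \left(-4\right)\right) \left(5 + 2 \cdot 2^{2}\right) = \left(-3 - 20\right) \left(5 + 2 \cdot 4\right) = - 23 \left(5 + 8\right) = \left(-23\right) 13 = -299$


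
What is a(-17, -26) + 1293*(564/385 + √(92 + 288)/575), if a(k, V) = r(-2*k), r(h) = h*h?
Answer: 1174312/385 + 2586*√95/575 ≈ 3094.0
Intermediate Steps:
r(h) = h²
a(k, V) = 4*k² (a(k, V) = (-2*k)² = 4*k²)
a(-17, -26) + 1293*(564/385 + √(92 + 288)/575) = 4*(-17)² + 1293*(564/385 + √(92 + 288)/575) = 4*289 + 1293*(564*(1/385) + √380*(1/575)) = 1156 + 1293*(564/385 + (2*√95)*(1/575)) = 1156 + 1293*(564/385 + 2*√95/575) = 1156 + (729252/385 + 2586*√95/575) = 1174312/385 + 2586*√95/575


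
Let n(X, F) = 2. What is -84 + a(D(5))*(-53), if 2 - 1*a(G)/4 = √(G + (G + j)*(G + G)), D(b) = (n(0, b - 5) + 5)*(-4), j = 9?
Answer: -508 + 424*√259 ≈ 6315.6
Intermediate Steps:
D(b) = -28 (D(b) = (2 + 5)*(-4) = 7*(-4) = -28)
a(G) = 8 - 4*√(G + 2*G*(9 + G)) (a(G) = 8 - 4*√(G + (G + 9)*(G + G)) = 8 - 4*√(G + (9 + G)*(2*G)) = 8 - 4*√(G + 2*G*(9 + G)))
-84 + a(D(5))*(-53) = -84 + (8 - 4*2*√259)*(-53) = -84 + (8 - 8*√259)*(-53) = -84 + (-424 + 424*√259) = -508 + 424*√259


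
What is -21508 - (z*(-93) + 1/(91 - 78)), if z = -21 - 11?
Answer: -318293/13 ≈ -24484.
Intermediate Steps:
z = -32
-21508 - (z*(-93) + 1/(91 - 78)) = -21508 - (-32*(-93) + 1/(91 - 78)) = -21508 - (2976 + 1/13) = -21508 - 1*38689/13 = -21508 - 38689/13 = -318293/13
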